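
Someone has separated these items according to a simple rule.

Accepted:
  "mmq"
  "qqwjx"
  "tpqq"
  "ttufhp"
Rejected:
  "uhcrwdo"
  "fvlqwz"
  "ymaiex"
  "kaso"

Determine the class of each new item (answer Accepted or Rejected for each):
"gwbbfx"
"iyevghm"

The rule appears to be: has a double letter.

Accepted, Rejected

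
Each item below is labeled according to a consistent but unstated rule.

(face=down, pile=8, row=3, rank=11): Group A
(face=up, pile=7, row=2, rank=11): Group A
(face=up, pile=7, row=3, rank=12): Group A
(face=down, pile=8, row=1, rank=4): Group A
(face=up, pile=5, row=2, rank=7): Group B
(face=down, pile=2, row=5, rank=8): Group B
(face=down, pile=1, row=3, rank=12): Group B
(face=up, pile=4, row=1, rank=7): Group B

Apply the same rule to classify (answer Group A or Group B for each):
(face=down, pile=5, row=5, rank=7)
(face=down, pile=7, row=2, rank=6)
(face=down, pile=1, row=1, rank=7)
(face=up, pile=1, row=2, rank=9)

The rule appears to be: pile ≥ 7.
(face=down, pile=5, row=5, rank=7) — pile = 5, hence Group B.
(face=down, pile=7, row=2, rank=6) — pile = 7, hence Group A.
(face=down, pile=1, row=1, rank=7) — pile = 1, hence Group B.
(face=up, pile=1, row=2, rank=9) — pile = 1, hence Group B.

Group B, Group A, Group B, Group B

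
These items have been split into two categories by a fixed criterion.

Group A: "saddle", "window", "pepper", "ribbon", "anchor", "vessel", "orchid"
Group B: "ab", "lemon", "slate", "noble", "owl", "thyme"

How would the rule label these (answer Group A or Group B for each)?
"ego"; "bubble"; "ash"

Group B, Group A, Group B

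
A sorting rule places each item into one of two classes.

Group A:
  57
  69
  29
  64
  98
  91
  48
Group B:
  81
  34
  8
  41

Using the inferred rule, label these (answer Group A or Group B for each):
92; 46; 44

The simplest hypothesis consistent with all the labels is: digit sum ≥ 10.
92: Group A (digit sum 9+2 = 11).
46: Group A (digit sum 4+6 = 10).
44: Group B (digit sum 4+4 = 8).

Group A, Group A, Group B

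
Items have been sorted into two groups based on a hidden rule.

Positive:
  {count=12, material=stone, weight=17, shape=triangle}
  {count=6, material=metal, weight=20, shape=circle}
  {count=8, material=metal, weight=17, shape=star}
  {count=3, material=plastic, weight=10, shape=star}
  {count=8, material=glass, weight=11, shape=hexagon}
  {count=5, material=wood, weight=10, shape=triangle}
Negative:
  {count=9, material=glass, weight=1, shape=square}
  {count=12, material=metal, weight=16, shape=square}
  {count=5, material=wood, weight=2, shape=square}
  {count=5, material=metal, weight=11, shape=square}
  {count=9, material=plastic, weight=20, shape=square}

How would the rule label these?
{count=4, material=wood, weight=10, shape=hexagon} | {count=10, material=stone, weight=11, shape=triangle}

Positive, Positive

The common property of the 'Positive' items is: shape is not square. No 'Negative' item has it.
{count=4, material=wood, weight=10, shape=hexagon}: shape is hexagon, meets the rule → Positive.
{count=10, material=stone, weight=11, shape=triangle}: shape is triangle, meets the rule → Positive.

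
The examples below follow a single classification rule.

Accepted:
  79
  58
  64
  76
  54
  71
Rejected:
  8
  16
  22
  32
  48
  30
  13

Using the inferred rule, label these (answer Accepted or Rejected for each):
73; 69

Accepted, Accepted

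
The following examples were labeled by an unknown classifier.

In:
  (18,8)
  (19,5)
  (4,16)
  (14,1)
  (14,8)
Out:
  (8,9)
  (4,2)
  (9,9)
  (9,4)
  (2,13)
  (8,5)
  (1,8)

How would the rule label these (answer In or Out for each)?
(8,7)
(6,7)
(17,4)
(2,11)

The simplest hypothesis consistent with all the labels is: max ≥ 14.
(8,7): max 8, lacks this property → Out.
(6,7): max 7, lacks this property → Out.
(17,4): max 17, fits → In.
(2,11): max 11, lacks this property → Out.

Out, Out, In, Out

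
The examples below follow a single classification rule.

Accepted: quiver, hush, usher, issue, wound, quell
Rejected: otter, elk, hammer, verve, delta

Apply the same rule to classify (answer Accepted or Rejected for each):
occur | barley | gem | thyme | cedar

Accepted, Rejected, Rejected, Rejected, Rejected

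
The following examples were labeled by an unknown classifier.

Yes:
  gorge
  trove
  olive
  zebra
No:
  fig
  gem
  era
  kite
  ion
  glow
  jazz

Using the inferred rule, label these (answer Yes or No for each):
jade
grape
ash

No, Yes, No

The classifier is using: length 5.
jade: No (length 4). grape: Yes (length 5). ash: No (length 3).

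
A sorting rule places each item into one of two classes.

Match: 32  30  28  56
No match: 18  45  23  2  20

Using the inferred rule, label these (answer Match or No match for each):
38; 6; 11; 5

Match, No match, No match, No match

The simplest hypothesis consistent with all the labels is: even AND at least 23.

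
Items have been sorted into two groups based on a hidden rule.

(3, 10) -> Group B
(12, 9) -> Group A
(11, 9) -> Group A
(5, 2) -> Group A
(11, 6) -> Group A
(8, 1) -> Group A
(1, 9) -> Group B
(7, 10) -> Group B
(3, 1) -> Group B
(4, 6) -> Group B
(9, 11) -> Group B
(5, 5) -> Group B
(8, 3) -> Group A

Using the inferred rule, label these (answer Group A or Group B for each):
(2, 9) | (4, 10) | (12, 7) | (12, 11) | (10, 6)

Rule: first > second AND sum ≥ 7. This holds for each 'Group A' example and fails for each 'Group B' one.

Group B, Group B, Group A, Group A, Group A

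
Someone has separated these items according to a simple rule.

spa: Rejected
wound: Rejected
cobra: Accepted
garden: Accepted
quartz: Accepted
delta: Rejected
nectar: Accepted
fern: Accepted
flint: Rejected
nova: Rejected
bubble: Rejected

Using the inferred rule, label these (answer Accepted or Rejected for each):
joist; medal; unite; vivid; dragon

Rejected, Rejected, Rejected, Rejected, Accepted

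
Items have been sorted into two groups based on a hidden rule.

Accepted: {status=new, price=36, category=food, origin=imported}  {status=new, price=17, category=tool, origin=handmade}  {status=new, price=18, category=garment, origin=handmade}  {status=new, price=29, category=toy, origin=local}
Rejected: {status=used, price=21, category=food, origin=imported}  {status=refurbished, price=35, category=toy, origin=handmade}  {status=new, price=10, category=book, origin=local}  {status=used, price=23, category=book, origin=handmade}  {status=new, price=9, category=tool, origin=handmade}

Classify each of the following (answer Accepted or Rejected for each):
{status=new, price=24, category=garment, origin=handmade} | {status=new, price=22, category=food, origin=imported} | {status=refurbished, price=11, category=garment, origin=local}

The distinguishing property — status is new AND price ≥ 17 — holds for all the 'Accepted' cases and none of the 'Rejected' cases.
{status=new, price=24, category=garment, origin=handmade} → status is new, price = 24 → Accepted.
{status=new, price=22, category=food, origin=imported} → status is new, price = 22 → Accepted.
{status=refurbished, price=11, category=garment, origin=local} → status is refurbished, price = 11 → Rejected.

Accepted, Accepted, Rejected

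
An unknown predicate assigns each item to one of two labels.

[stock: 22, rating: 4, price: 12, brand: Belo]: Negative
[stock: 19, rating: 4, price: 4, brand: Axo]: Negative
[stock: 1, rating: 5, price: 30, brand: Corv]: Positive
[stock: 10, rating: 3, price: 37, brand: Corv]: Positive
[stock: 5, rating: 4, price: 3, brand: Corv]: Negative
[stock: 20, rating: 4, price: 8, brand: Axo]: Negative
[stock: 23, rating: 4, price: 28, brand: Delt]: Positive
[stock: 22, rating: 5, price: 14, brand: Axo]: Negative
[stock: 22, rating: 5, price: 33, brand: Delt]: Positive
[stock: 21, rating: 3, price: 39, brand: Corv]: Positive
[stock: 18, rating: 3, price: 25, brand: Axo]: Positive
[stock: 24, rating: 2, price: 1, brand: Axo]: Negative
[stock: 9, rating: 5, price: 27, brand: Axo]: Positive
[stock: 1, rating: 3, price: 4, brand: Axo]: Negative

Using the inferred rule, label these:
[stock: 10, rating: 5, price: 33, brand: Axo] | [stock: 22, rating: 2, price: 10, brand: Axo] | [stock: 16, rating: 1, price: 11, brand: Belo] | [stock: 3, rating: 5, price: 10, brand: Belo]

Positive, Negative, Negative, Negative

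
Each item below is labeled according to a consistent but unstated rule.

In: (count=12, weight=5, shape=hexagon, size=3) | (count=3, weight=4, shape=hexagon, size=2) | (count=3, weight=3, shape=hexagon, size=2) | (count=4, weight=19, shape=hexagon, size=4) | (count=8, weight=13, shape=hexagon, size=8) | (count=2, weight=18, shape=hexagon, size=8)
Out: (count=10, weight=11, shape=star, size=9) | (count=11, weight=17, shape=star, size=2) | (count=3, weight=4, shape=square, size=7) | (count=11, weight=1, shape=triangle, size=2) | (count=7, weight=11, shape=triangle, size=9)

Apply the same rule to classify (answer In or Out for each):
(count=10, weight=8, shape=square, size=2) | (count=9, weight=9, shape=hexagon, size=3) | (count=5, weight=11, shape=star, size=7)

Out, In, Out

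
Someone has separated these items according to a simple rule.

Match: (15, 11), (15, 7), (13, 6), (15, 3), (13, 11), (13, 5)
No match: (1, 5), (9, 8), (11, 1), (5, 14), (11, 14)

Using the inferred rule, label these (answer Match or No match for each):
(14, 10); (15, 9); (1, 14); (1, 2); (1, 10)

The rule appears to be: first ≥ 13.
(14, 10) → first 14 → Match. (15, 9) → first 15 → Match. (1, 14) → first 1 → No match. (1, 2) → first 1 → No match. (1, 10) → first 1 → No match.

Match, Match, No match, No match, No match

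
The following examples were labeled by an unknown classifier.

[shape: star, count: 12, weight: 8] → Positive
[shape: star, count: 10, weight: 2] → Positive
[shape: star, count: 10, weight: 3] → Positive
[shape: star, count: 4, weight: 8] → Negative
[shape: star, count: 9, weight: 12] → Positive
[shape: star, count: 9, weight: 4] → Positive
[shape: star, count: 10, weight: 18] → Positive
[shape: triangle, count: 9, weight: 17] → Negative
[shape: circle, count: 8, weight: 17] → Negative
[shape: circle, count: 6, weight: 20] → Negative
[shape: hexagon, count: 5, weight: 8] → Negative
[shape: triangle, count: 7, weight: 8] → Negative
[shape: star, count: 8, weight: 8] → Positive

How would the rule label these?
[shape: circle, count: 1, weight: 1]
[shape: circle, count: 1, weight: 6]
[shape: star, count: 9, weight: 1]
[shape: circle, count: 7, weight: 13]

Negative, Negative, Positive, Negative

One predicate separates the groups cleanly: shape is star AND count ≥ 5.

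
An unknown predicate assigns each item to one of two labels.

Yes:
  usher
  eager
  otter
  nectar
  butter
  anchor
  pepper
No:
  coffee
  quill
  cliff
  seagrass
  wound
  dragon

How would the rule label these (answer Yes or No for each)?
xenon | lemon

No, No

Rule: ends with 'r'. This holds for each 'Yes' example and fails for each 'No' one.
xenon: ends with 'n' — fails this test, so No. lemon: ends with 'n' — fails this test, so No.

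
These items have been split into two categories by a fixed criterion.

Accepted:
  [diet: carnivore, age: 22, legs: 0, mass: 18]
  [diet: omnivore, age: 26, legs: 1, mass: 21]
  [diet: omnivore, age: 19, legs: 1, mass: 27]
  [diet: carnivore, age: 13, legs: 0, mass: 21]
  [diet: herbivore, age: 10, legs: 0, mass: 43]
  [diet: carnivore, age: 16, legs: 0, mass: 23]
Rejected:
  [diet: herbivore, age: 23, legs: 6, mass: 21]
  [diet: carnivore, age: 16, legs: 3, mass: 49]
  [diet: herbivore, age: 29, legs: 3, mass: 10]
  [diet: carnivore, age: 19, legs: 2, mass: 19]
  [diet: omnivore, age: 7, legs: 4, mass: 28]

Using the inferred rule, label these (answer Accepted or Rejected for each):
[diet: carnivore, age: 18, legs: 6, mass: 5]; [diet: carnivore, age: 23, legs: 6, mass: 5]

Rejected, Rejected

Every 'Accepted' example satisfies: legs ≤ 1. None of the 'Rejected' examples do.
[diet: carnivore, age: 18, legs: 6, mass: 5]: legs = 6 — fails the rule, so Rejected. [diet: carnivore, age: 23, legs: 6, mass: 5]: legs = 6 — fails the rule, so Rejected.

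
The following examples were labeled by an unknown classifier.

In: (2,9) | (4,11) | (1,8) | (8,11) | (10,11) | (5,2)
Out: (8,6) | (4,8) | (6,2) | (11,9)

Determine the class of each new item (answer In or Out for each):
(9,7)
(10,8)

Checking candidate rules against both groups, what survives is: sum is odd.
(9,7) → 9+7 = 16 → Out.
(10,8) → 10+8 = 18 → Out.

Out, Out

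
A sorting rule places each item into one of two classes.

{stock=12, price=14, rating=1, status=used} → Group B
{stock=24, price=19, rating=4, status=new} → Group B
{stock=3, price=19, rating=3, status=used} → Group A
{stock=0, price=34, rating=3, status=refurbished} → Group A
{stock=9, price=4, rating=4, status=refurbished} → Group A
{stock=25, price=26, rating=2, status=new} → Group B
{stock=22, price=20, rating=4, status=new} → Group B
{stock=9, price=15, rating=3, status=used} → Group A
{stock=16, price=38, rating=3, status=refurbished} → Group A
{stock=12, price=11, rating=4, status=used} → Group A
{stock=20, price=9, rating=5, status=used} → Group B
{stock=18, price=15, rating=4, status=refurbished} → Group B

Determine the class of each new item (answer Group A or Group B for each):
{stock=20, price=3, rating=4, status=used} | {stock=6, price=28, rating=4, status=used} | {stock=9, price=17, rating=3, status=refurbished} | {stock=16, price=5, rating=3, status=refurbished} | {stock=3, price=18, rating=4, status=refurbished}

Every 'Group A' example satisfies: stock ≤ 16 AND rating ≥ 2. None of the 'Group B' examples do.
{stock=20, price=3, rating=4, status=used} → stock = 20, rating = 4 → Group B. {stock=6, price=28, rating=4, status=used} → stock = 6, rating = 4 → Group A. {stock=9, price=17, rating=3, status=refurbished} → stock = 9, rating = 3 → Group A. {stock=16, price=5, rating=3, status=refurbished} → stock = 16, rating = 3 → Group A. {stock=3, price=18, rating=4, status=refurbished} → stock = 3, rating = 4 → Group A.

Group B, Group A, Group A, Group A, Group A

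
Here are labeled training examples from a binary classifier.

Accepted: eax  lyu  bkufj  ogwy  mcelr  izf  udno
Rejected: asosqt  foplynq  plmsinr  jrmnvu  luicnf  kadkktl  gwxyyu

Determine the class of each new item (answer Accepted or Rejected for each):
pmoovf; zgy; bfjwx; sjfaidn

Rejected, Accepted, Accepted, Rejected

The pattern is that an item is 'Accepted' exactly when: length ≤ 5.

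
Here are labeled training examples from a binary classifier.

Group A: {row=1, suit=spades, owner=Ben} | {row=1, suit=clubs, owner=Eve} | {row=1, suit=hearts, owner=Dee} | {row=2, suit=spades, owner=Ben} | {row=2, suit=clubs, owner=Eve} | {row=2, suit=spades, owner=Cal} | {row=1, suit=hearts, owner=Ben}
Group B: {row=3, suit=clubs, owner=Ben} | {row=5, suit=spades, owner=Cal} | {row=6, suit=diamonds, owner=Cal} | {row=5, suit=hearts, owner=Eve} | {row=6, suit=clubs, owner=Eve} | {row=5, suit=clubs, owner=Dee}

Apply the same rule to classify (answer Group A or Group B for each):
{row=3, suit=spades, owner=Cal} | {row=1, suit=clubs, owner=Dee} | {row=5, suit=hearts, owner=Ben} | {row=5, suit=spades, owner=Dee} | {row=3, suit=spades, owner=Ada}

Group B, Group A, Group B, Group B, Group B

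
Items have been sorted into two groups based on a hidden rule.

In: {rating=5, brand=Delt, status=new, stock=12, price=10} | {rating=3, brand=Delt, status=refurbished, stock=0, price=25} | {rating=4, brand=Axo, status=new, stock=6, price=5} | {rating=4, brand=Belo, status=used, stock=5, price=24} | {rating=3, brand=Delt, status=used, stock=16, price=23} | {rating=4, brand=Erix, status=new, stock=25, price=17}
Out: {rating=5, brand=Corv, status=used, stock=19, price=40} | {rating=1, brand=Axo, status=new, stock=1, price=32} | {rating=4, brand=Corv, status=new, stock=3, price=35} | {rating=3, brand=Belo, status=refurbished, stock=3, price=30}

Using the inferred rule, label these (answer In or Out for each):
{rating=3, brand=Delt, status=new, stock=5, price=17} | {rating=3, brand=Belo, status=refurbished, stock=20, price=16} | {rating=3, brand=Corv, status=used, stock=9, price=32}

A rule that fits every label: price ≤ 25 — true of each 'In' example, false of each 'Out' one.

In, In, Out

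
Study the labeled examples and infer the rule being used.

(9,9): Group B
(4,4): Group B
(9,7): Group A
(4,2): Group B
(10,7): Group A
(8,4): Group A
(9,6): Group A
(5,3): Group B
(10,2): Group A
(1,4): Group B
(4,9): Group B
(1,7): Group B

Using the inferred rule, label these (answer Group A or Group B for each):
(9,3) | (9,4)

Group A, Group A

Rule: first > second AND sum ≥ 12. This holds for each 'Group A' example and fails for each 'Group B' one.
(9,3): 9 > 3, 9+3 = 12, passes → Group A.
(9,4): 9 > 4, 9+4 = 13, passes → Group A.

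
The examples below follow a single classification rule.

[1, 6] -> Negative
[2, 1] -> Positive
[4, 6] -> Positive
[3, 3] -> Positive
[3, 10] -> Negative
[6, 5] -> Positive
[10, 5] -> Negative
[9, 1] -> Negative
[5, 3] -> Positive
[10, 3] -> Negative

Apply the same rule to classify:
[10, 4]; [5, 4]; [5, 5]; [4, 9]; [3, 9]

Negative, Positive, Positive, Negative, Negative

Every 'Positive' example satisfies: |first − second| ≤ 2. None of the 'Negative' examples do.
[10, 4]: Negative (|10−4| = 6). [5, 4]: Positive (|5−4| = 1). [5, 5]: Positive (|5−5| = 0). [4, 9]: Negative (|4−9| = 5). [3, 9]: Negative (|3−9| = 6).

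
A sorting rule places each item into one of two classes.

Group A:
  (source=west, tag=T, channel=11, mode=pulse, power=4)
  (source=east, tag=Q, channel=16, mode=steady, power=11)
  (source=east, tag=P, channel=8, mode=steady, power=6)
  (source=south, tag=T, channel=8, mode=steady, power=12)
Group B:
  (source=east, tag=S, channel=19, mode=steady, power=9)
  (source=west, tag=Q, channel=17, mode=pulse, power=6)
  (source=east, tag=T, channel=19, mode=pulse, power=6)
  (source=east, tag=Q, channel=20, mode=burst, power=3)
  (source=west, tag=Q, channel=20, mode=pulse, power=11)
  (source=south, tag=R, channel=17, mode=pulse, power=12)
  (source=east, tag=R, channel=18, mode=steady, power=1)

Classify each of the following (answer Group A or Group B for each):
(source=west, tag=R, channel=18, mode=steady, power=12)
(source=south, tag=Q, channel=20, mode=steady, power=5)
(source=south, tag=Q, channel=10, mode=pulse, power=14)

Group B, Group B, Group A

A rule that fits every label: channel ≤ 16 — true of each 'Group A' example, false of each 'Group B' one.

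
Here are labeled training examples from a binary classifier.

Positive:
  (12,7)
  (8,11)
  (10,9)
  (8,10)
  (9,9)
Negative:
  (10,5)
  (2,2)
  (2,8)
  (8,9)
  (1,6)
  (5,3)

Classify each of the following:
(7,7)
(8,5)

The distinguishing property — sum ≥ 18 — holds for all the 'Positive' cases and none of the 'Negative' cases.
Negative: (7,7), since 7+7 = 14.
Negative: (8,5), since 8+5 = 13.

Negative, Negative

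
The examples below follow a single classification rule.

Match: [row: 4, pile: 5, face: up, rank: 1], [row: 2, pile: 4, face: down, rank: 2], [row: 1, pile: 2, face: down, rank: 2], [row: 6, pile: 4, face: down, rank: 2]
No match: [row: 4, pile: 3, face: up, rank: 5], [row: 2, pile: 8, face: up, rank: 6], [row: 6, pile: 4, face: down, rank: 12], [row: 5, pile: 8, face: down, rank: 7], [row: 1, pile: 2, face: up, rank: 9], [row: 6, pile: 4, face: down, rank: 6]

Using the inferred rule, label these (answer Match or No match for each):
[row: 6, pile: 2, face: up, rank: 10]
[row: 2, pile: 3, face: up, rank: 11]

No match, No match

The rule appears to be: rank ≤ 2.
[row: 6, pile: 2, face: up, rank: 10] — rank = 10, hence No match. [row: 2, pile: 3, face: up, rank: 11] — rank = 11, hence No match.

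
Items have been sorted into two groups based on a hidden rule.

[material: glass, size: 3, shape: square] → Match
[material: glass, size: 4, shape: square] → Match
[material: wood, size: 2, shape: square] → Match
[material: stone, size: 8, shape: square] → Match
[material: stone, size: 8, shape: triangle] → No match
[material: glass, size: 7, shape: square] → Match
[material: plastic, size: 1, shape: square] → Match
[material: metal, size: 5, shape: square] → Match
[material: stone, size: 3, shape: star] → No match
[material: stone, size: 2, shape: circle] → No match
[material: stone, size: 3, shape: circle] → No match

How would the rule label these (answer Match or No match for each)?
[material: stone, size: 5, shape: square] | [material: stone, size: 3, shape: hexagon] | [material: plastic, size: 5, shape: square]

The common property of the 'Match' items is: shape is square. No 'No match' item has it.
[material: stone, size: 5, shape: square]: shape is square — fits, so Match.
[material: stone, size: 3, shape: hexagon]: shape is hexagon — does not pass, so No match.
[material: plastic, size: 5, shape: square]: shape is square — fits, so Match.

Match, No match, Match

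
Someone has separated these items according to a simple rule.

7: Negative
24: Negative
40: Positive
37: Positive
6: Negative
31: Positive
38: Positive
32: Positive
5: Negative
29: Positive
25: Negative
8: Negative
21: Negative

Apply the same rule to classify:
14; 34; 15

Negative, Positive, Negative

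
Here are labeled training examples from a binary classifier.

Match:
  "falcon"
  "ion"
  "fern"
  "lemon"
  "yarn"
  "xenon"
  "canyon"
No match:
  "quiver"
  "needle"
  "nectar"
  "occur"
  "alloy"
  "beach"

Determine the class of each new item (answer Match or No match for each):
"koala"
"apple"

No match, No match

The classifier is using: ends with 'n'.
"koala" — ends with 'a', hence No match.
"apple" — ends with 'e', hence No match.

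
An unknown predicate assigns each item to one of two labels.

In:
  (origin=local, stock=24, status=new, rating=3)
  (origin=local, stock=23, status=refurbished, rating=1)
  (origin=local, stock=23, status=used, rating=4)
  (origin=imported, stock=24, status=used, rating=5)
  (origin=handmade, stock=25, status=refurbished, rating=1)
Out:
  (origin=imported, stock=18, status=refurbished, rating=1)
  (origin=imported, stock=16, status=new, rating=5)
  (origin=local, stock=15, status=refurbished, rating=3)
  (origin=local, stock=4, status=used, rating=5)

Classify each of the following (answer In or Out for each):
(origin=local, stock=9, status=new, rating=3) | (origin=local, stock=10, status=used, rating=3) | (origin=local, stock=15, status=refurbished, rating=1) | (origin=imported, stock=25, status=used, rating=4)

Out, Out, Out, In

Rule: stock ≥ 23. This holds for each 'In' example and fails for each 'Out' one.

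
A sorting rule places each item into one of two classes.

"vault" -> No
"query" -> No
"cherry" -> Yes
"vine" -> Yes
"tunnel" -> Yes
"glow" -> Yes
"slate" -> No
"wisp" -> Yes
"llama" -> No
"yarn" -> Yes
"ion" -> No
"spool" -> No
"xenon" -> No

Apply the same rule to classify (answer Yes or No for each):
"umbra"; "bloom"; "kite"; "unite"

Every 'Yes' example satisfies: even length. None of the 'No' examples do.

No, No, Yes, No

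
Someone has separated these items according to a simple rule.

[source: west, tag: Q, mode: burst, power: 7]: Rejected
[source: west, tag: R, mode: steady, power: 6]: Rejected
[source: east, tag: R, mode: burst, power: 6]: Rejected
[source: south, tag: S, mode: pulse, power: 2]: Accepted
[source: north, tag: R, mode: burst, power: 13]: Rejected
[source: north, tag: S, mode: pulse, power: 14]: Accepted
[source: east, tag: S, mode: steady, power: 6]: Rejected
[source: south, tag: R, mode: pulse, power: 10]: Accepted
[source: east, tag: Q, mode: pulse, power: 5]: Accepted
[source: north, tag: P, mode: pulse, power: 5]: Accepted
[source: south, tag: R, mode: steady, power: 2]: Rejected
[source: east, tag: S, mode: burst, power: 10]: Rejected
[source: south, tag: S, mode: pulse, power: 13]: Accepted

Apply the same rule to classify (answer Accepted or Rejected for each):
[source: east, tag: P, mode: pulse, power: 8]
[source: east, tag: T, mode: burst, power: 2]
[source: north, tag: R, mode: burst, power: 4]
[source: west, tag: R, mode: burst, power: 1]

Accepted, Rejected, Rejected, Rejected

The classifier is using: mode is pulse.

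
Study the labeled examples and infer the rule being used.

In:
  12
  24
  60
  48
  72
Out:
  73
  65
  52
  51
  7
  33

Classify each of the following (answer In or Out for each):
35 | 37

Out, Out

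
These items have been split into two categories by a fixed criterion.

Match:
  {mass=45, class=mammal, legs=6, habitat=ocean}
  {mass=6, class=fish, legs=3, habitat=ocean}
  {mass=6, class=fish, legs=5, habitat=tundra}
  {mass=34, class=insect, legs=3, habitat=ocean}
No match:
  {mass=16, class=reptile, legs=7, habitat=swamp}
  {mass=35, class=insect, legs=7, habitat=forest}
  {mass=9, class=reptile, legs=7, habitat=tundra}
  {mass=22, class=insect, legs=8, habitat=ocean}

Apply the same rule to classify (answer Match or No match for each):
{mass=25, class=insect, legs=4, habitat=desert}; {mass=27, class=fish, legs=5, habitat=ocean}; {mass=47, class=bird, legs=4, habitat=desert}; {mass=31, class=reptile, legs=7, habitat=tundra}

Match, Match, Match, No match

One predicate separates the groups cleanly: legs ≤ 6.
{mass=25, class=insect, legs=4, habitat=desert} → legs = 4 → Match.
{mass=27, class=fish, legs=5, habitat=ocean} → legs = 5 → Match.
{mass=47, class=bird, legs=4, habitat=desert} → legs = 4 → Match.
{mass=31, class=reptile, legs=7, habitat=tundra} → legs = 7 → No match.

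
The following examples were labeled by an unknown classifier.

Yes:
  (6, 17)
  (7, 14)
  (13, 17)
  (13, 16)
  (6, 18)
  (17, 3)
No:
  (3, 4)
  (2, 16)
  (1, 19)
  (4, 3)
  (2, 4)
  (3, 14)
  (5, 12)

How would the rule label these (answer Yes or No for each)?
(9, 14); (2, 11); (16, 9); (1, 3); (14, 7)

Yes, No, Yes, No, Yes

Rule: first ≥ 6. This holds for each 'Yes' example and fails for each 'No' one.
(9, 14): first 9 — has this property, so Yes.
(2, 11): first 2 — doesn't match, so No.
(16, 9): first 16 — has this property, so Yes.
(1, 3): first 1 — doesn't match, so No.
(14, 7): first 14 — has this property, so Yes.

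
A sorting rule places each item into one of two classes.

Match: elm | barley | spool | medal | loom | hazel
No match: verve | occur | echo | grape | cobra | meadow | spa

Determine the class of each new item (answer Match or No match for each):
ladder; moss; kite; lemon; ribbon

Match, No match, No match, Match, No match

The distinguishing property — contains 'l' — holds for all the 'Match' cases and none of the 'No match' cases.
ladder → has 'l' → Match.
moss → no 'l' → No match.
kite → no 'l' → No match.
lemon → has 'l' → Match.
ribbon → no 'l' → No match.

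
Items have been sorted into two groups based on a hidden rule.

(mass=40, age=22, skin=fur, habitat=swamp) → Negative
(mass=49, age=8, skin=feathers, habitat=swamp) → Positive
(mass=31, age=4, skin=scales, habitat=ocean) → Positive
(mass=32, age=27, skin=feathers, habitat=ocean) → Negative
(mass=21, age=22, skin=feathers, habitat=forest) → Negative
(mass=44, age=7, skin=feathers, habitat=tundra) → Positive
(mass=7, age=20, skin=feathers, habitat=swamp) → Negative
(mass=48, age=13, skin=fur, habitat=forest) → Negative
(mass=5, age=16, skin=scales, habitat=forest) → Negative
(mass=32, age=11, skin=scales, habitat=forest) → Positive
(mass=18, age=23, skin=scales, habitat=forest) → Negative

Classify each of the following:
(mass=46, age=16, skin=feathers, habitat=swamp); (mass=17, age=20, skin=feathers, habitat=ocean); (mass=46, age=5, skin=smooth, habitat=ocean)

Negative, Negative, Positive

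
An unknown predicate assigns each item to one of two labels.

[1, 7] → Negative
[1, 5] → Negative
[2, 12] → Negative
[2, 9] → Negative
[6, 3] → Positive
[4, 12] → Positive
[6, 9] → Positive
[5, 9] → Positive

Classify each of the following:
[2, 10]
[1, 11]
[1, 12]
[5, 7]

Negative, Negative, Negative, Positive

The distinguishing property — first ≥ 3 — holds for all the 'Positive' cases and none of the 'Negative' cases.
[2, 10]: Negative (first 2).
[1, 11]: Negative (first 1).
[1, 12]: Negative (first 1).
[5, 7]: Positive (first 5).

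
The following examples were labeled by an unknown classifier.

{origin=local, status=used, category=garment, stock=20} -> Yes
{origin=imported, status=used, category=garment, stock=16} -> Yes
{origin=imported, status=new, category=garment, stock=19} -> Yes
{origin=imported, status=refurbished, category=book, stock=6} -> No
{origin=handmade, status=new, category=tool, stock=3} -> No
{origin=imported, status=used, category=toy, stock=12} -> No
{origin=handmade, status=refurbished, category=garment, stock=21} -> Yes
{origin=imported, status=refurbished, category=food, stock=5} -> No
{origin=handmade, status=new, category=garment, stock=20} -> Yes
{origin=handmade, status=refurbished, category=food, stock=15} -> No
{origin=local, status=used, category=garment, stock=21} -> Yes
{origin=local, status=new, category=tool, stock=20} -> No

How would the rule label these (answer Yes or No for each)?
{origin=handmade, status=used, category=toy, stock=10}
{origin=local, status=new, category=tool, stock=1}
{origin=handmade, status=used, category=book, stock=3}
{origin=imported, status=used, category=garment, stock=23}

No, No, No, Yes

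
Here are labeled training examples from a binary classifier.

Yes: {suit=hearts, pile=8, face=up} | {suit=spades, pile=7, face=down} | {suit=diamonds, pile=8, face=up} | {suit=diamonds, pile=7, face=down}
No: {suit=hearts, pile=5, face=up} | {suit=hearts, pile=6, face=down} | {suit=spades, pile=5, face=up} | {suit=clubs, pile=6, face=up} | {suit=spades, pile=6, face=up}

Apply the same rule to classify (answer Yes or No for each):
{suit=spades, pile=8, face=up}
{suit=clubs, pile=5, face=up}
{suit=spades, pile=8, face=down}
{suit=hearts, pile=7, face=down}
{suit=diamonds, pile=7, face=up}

The distinguishing property — pile ≥ 7 — holds for all the 'Yes' cases and none of the 'No' cases.
{suit=spades, pile=8, face=up}: pile = 8, qualifies → Yes. {suit=clubs, pile=5, face=up}: pile = 5, fails the rule → No. {suit=spades, pile=8, face=down}: pile = 8, qualifies → Yes. {suit=hearts, pile=7, face=down}: pile = 7, qualifies → Yes. {suit=diamonds, pile=7, face=up}: pile = 7, qualifies → Yes.

Yes, No, Yes, Yes, Yes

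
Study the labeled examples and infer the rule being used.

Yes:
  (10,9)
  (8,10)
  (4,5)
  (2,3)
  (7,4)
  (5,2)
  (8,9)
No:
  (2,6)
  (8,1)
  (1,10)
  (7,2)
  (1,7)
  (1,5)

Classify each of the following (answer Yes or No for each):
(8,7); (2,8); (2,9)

Yes, No, No

Rule: |first − second| ≤ 3. This holds for each 'Yes' example and fails for each 'No' one.
(8,7): Yes (|8−7| = 1).
(2,8): No (|2−8| = 6).
(2,9): No (|2−9| = 7).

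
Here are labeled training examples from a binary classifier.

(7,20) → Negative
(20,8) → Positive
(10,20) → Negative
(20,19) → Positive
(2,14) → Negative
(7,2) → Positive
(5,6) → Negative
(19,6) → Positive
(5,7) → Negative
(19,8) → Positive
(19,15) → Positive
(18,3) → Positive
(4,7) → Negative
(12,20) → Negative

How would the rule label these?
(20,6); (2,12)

Positive, Negative

All 'Positive' examples share one property — first > second — and every 'Negative' example lacks it.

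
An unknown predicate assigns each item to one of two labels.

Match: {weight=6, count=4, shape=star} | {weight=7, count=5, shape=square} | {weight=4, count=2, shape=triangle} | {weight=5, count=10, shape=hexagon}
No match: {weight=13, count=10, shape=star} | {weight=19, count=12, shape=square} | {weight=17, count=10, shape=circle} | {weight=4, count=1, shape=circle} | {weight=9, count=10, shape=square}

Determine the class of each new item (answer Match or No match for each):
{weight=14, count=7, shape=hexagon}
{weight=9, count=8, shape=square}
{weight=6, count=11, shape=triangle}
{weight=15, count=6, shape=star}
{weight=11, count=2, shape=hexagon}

All 'Match' examples share one property — weight ≤ 7 AND count ≥ 2 — and every 'No match' example lacks it.
{weight=14, count=7, shape=hexagon}: weight = 14, count = 7, does not satisfy this → No match.
{weight=9, count=8, shape=square}: weight = 9, count = 8, does not satisfy this → No match.
{weight=6, count=11, shape=triangle}: weight = 6, count = 11, meets the rule → Match.
{weight=15, count=6, shape=star}: weight = 15, count = 6, does not satisfy this → No match.
{weight=11, count=2, shape=hexagon}: weight = 11, count = 2, does not satisfy this → No match.

No match, No match, Match, No match, No match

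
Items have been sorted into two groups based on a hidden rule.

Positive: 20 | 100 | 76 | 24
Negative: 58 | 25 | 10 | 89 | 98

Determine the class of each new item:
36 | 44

Positive, Positive

Rule: multiple of 4. This holds for each 'Positive' example and fails for each 'Negative' one.
36 — 36 = 4·9, hence Positive.
44 — 44 = 4·11, hence Positive.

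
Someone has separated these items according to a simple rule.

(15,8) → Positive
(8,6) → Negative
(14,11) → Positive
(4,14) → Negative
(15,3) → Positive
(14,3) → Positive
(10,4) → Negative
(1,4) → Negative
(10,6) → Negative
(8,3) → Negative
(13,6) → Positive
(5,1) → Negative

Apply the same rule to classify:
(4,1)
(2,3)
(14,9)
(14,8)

Negative, Negative, Positive, Positive

A rule that fits every label: first ≥ 11 — true of each 'Positive' example, false of each 'Negative' one.
(4,1) → first 4 → Negative.
(2,3) → first 2 → Negative.
(14,9) → first 14 → Positive.
(14,8) → first 14 → Positive.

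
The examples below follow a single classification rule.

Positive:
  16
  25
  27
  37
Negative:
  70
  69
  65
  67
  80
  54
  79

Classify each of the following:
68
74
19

A rule that fits every label: at most 37 — true of each 'Positive' example, false of each 'Negative' one.
68 → 68 > 37 → Negative.
74 → 74 > 37 → Negative.
19 → 19 ≤ 37 → Positive.

Negative, Negative, Positive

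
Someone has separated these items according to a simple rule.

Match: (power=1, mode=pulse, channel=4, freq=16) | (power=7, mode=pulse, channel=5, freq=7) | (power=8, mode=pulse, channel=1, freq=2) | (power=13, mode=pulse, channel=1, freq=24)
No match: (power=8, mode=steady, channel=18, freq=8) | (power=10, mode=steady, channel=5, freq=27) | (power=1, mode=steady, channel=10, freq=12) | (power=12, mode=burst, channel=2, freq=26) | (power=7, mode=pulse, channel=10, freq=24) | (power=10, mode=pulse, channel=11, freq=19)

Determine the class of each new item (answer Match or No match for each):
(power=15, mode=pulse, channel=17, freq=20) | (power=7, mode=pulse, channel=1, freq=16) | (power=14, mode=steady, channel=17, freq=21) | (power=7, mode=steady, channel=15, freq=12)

No match, Match, No match, No match

The classifier is using: mode is pulse AND channel ≤ 5.
(power=15, mode=pulse, channel=17, freq=20): No match (mode is pulse, channel = 17).
(power=7, mode=pulse, channel=1, freq=16): Match (mode is pulse, channel = 1).
(power=14, mode=steady, channel=17, freq=21): No match (mode is steady, channel = 17).
(power=7, mode=steady, channel=15, freq=12): No match (mode is steady, channel = 15).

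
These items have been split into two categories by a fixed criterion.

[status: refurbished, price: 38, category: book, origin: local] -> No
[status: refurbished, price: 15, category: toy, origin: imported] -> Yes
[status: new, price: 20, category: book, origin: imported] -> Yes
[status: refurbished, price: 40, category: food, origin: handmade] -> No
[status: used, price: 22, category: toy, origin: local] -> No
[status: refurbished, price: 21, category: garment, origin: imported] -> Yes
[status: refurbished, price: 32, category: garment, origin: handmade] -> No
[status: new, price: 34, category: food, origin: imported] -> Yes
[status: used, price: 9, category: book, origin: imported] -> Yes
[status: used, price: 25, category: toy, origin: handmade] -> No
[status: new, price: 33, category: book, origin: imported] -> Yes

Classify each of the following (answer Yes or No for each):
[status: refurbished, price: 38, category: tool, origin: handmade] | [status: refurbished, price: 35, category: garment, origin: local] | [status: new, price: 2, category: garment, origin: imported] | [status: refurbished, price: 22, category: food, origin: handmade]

Looking at the examples, the only property every 'Yes' case has and every 'No' case lacks is: origin is imported.
[status: refurbished, price: 38, category: tool, origin: handmade] — origin is handmade, hence No.
[status: refurbished, price: 35, category: garment, origin: local] — origin is local, hence No.
[status: new, price: 2, category: garment, origin: imported] — origin is imported, hence Yes.
[status: refurbished, price: 22, category: food, origin: handmade] — origin is handmade, hence No.

No, No, Yes, No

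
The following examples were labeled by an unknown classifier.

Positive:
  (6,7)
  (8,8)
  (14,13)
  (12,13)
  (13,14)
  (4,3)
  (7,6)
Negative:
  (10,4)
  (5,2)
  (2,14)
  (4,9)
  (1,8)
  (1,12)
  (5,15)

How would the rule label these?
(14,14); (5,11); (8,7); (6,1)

Positive, Negative, Positive, Negative

'Positive' ⟺ |first − second| ≤ 1.
(14,14): |14−14| = 0, passes → Positive.
(5,11): |5−11| = 6, does not pass → Negative.
(8,7): |8−7| = 1, passes → Positive.
(6,1): |6−1| = 5, does not pass → Negative.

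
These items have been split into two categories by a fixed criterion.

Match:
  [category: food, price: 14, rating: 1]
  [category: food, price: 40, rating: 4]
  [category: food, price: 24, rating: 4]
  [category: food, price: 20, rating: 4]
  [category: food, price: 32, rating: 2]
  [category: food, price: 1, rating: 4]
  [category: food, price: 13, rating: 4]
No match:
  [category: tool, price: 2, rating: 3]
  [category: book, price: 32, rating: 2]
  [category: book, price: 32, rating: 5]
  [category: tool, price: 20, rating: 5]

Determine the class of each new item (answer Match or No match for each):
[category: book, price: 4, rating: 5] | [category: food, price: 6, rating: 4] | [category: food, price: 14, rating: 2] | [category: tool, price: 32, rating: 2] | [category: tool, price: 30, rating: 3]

No match, Match, Match, No match, No match

Checking candidate rules against both groups, what survives is: category is food.
[category: book, price: 4, rating: 5]: category is book — doesn't qualify, so No match.
[category: food, price: 6, rating: 4]: category is food — satisfies this, so Match.
[category: food, price: 14, rating: 2]: category is food — satisfies this, so Match.
[category: tool, price: 32, rating: 2]: category is tool — doesn't qualify, so No match.
[category: tool, price: 30, rating: 3]: category is tool — doesn't qualify, so No match.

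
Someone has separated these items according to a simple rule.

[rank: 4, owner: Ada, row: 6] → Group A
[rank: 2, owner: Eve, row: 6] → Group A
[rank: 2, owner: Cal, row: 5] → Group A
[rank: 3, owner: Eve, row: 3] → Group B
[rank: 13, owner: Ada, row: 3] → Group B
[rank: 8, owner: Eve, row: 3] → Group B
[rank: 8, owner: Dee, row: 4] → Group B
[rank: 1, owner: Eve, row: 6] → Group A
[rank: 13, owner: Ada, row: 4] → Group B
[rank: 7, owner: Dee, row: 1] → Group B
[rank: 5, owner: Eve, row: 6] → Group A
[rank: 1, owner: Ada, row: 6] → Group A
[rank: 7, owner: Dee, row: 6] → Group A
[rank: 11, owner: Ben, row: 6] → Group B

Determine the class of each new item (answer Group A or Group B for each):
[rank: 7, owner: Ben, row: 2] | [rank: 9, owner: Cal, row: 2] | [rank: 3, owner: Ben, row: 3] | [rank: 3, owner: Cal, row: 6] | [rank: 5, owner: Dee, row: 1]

Group B, Group B, Group B, Group A, Group B

The rule appears to be: rank ≤ 7 AND row ≥ 4.
[rank: 7, owner: Ben, row: 2] — rank = 7, row = 2, hence Group B.
[rank: 9, owner: Cal, row: 2] — rank = 9, row = 2, hence Group B.
[rank: 3, owner: Ben, row: 3] — rank = 3, row = 3, hence Group B.
[rank: 3, owner: Cal, row: 6] — rank = 3, row = 6, hence Group A.
[rank: 5, owner: Dee, row: 1] — rank = 5, row = 1, hence Group B.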